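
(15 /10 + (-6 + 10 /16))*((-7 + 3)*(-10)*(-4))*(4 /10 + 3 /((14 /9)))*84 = 121272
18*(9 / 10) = 81 / 5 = 16.20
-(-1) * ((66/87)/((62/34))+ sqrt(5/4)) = 374/899+ sqrt(5)/2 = 1.53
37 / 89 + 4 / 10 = 363 / 445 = 0.82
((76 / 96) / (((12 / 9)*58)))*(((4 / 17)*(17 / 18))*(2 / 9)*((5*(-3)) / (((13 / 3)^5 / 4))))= -855 / 43069988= -0.00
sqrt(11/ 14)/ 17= sqrt(154)/ 238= 0.05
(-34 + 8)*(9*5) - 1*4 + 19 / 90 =-105641 / 90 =-1173.79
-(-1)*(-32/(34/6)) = -96/17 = -5.65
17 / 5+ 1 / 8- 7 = -139 / 40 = -3.48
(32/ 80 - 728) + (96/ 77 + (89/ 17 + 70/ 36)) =-84725831/ 117810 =-719.17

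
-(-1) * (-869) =-869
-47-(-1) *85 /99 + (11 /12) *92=3781 /99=38.19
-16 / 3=-5.33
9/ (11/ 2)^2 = 36/ 121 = 0.30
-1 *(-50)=50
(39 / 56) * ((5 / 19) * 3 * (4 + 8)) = 1755 / 266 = 6.60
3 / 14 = 0.21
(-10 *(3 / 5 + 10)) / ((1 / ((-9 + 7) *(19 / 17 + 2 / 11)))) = 51516 / 187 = 275.49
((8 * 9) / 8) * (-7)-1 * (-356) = 293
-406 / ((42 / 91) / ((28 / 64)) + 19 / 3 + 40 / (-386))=-21391734 / 383821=-55.73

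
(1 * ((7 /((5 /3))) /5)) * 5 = 21 /5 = 4.20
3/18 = 1/6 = 0.17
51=51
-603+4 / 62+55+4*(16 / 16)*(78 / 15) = -81706 / 155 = -527.14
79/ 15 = 5.27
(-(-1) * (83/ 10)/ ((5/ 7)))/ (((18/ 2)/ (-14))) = -4067/ 225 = -18.08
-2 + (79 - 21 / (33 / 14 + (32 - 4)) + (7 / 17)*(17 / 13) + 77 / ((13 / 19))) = 1046353 / 5525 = 189.39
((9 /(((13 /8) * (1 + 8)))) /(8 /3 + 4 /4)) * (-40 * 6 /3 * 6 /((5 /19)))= -43776 /143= -306.13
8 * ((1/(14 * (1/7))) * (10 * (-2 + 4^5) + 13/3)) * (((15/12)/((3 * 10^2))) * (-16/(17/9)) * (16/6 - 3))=122692/255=481.15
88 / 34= 44 / 17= 2.59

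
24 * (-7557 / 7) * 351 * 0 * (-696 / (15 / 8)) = 0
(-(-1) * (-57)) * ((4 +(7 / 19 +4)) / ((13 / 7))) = -3339 / 13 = -256.85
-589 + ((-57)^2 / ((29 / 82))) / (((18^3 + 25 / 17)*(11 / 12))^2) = -20325923838713873 / 34509227378549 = -589.00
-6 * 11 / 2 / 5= -33 / 5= -6.60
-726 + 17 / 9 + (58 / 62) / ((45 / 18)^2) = -5049631 / 6975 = -723.96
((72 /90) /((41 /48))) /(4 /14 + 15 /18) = 8064 /9635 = 0.84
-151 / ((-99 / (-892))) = -134692 / 99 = -1360.53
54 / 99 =6 / 11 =0.55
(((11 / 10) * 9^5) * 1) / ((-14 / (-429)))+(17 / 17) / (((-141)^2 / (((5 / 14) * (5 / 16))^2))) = 9927473928086837 / 4987745280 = 1990373.08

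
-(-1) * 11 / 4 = 11 / 4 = 2.75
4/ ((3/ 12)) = 16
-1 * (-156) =156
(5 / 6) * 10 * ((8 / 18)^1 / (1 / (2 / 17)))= 200 / 459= 0.44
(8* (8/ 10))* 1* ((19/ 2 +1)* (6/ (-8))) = -252/ 5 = -50.40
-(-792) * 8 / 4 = 1584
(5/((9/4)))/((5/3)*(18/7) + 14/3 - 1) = 140/501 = 0.28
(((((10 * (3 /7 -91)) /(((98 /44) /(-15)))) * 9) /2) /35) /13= 1882980 /31213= 60.33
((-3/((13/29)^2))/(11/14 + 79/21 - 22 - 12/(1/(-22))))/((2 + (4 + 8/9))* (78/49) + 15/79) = -0.01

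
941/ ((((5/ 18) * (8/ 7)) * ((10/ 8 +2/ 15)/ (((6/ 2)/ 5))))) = 533547/ 415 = 1285.66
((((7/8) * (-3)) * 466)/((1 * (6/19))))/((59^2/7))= -216923/27848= -7.79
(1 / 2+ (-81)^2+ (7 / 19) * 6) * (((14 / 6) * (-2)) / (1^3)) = -1745947 / 57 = -30630.65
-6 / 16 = -3 / 8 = -0.38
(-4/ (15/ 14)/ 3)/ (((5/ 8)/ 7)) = -3136/ 225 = -13.94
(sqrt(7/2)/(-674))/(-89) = sqrt(14)/119972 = 0.00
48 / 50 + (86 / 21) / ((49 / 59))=151546 / 25725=5.89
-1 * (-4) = 4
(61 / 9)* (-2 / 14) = -61 / 63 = -0.97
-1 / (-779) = 1 / 779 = 0.00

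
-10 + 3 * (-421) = -1273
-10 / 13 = -0.77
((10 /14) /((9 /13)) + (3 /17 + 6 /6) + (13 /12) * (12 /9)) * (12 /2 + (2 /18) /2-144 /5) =-83.08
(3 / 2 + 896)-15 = 1765 / 2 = 882.50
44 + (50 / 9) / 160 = 6341 / 144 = 44.03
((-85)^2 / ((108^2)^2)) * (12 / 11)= 7225 / 124711488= 0.00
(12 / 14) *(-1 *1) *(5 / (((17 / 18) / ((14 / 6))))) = -10.59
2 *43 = 86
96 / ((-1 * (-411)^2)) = -32 / 56307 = -0.00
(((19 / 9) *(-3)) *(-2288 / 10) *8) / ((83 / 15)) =173888 / 83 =2095.04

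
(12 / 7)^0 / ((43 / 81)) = 81 / 43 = 1.88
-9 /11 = -0.82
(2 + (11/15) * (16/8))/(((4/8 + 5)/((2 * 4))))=832/165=5.04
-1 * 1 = -1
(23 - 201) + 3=-175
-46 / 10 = -23 / 5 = -4.60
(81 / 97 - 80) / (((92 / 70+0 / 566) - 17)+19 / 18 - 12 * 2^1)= 4837770 / 2360689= 2.05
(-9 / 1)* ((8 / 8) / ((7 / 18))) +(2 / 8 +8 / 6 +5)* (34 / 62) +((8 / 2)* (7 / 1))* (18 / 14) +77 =243389 / 2604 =93.47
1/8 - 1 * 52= -415/8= -51.88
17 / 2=8.50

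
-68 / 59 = -1.15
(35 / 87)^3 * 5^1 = 214375 / 658503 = 0.33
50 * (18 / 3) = 300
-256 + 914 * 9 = 7970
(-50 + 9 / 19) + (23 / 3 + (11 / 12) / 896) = -2850405 / 68096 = -41.86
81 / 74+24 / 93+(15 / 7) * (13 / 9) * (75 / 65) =79071 / 16058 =4.92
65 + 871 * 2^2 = 3549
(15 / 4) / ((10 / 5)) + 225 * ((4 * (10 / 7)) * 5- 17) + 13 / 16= 291901 / 112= 2606.26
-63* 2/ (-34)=63/ 17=3.71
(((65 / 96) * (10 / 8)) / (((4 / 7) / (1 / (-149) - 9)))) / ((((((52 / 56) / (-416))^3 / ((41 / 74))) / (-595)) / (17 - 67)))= 326993281014400000 / 16539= 19771043050631.84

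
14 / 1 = 14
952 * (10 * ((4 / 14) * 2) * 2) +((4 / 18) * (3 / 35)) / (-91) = 103958398 / 9555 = 10880.00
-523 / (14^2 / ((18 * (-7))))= 4707 / 14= 336.21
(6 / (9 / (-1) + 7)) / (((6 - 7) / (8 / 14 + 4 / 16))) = 69 / 28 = 2.46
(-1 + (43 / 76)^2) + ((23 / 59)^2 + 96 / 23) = 1686069767 / 462443888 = 3.65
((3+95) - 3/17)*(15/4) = 24945/68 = 366.84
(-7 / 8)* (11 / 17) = -77 / 136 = -0.57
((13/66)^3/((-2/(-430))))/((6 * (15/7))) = 661297/5174928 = 0.13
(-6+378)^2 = 138384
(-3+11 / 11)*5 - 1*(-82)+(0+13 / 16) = 1165 / 16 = 72.81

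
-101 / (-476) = 101 / 476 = 0.21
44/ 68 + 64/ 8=147/ 17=8.65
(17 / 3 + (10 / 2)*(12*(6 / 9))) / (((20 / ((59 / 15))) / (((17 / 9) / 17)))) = 1.00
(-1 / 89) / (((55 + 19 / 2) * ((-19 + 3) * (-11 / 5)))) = -5 / 1010328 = -0.00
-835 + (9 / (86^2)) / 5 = -30878291 / 36980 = -835.00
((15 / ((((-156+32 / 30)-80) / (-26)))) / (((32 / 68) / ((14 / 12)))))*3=348075 / 28192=12.35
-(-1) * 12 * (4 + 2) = 72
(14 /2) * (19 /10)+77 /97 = 13671 /970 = 14.09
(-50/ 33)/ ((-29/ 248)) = 12400/ 957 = 12.96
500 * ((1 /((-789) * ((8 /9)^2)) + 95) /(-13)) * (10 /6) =-76875625 /12624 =-6089.64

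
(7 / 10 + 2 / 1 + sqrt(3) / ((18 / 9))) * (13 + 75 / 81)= 188 * sqrt(3) / 27 + 188 / 5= 49.66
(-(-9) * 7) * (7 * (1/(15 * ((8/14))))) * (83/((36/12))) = 28469/20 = 1423.45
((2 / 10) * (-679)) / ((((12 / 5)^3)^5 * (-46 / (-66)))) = -45587158203125 / 118120498738495488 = -0.00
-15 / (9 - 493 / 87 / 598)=-26910 / 16129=-1.67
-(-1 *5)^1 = 5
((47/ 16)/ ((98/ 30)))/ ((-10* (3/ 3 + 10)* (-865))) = 0.00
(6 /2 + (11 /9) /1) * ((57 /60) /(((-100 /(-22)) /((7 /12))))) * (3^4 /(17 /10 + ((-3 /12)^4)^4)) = 7461700370432 /304226850175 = 24.53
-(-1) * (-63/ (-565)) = 63/ 565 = 0.11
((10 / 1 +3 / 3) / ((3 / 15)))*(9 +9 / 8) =556.88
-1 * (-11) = 11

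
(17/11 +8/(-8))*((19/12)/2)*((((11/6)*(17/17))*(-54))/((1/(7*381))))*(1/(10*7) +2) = -9186291/40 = -229657.28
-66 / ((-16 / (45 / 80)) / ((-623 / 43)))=-185031 / 5504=-33.62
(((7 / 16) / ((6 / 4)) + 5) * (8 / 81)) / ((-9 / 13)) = -1651 / 2187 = -0.75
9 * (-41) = -369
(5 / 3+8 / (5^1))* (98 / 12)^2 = 117649 / 540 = 217.87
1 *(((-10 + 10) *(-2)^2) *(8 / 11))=0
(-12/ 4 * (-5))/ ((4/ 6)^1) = 45/ 2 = 22.50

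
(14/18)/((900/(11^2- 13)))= 7/75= 0.09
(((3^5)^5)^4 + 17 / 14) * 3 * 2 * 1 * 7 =21645855870744475903531367450156093453488515924093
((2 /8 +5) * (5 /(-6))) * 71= -2485 /8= -310.62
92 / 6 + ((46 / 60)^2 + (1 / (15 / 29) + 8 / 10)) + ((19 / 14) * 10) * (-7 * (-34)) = 2923789 / 900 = 3248.65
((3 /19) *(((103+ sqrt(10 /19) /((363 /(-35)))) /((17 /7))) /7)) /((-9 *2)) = -103 /1938+ 35 *sqrt(190) /13366386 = -0.05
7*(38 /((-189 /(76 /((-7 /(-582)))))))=-560272 /63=-8893.21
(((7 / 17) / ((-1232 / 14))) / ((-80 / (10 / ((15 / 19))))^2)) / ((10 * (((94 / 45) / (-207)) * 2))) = 523089 / 899993600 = 0.00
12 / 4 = 3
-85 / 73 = -1.16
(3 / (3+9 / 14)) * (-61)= -854 / 17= -50.24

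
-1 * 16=-16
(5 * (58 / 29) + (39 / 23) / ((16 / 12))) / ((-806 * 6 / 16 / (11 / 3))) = -11407 / 83421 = -0.14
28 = 28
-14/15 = -0.93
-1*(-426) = 426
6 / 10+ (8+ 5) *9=117.60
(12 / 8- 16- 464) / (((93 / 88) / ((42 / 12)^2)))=-171941 / 31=-5546.48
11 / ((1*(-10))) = -11 / 10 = -1.10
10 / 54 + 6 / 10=106 / 135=0.79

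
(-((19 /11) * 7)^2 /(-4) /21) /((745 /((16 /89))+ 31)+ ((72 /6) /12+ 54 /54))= 10108 /24260379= 0.00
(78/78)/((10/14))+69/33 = 192/55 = 3.49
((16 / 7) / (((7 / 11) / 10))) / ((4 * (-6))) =-220 / 147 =-1.50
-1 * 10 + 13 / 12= -107 / 12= -8.92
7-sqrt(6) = 4.55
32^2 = 1024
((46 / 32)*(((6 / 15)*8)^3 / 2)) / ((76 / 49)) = 36064 / 2375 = 15.18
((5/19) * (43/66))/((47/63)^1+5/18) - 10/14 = -800/1463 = -0.55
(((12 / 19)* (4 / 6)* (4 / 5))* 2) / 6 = 32 / 285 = 0.11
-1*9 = -9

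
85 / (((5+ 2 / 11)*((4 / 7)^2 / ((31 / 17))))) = 83545 / 912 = 91.61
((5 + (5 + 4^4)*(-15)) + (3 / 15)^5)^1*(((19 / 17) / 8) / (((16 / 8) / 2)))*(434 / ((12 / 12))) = -50377902127 / 212500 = -237072.48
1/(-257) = -1/257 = -0.00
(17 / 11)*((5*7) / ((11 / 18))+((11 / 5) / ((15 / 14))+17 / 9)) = 2575619 / 27225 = 94.60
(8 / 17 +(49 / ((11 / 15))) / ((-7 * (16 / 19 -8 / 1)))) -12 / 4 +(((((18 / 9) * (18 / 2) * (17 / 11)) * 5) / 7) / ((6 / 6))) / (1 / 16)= 3316757 / 10472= 316.73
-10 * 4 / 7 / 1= -40 / 7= -5.71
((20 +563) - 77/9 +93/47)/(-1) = -243827/423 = -576.42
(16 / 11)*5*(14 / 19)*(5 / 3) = 5600 / 627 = 8.93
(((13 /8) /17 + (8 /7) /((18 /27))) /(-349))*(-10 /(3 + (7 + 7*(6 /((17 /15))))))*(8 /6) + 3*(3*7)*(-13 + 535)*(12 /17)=462761297771 /19934880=23213.65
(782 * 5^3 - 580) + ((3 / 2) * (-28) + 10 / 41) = 3982258 / 41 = 97128.24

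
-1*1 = -1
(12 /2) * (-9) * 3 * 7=-1134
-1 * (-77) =77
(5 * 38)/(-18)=-95/9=-10.56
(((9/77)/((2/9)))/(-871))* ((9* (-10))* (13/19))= 3645/98021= 0.04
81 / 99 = 9 / 11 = 0.82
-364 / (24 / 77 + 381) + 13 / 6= 23725 / 19574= 1.21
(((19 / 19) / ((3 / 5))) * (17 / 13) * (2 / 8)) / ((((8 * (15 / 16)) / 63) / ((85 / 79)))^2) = 3611055 / 81133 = 44.51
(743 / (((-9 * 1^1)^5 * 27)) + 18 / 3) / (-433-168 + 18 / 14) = -66956365 / 6692967954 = -0.01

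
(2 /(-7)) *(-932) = 1864 /7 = 266.29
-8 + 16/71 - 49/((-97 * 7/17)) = -45095/6887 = -6.55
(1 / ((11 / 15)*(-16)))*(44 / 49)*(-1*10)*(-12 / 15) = -30 / 49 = -0.61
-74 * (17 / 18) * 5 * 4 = -1397.78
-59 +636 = 577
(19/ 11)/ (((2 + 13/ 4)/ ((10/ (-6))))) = -380/ 693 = -0.55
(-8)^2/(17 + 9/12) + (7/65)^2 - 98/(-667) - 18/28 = 8743283477/2801166550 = 3.12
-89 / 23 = -3.87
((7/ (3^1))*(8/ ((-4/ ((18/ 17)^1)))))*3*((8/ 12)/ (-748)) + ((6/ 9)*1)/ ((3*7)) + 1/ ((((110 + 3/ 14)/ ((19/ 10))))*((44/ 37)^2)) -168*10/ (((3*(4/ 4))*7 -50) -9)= 228728342489881/ 5166938311920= 44.27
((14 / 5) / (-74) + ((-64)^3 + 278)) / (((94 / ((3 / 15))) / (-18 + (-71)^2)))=-243340324991 / 86950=-2798623.63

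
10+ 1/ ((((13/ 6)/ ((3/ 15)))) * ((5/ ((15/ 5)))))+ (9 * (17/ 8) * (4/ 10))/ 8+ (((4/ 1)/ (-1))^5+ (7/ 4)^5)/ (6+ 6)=-97116287/ 1331200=-72.95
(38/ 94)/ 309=19/ 14523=0.00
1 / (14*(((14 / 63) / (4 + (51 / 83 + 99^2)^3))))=1211461571223100017 / 4002509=302675539573.58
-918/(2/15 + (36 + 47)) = -13770/1247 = -11.04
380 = 380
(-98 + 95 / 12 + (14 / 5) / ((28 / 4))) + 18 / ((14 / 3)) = -36047 / 420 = -85.83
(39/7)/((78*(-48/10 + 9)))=5/294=0.02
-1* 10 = -10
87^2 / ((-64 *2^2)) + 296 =68207 / 256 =266.43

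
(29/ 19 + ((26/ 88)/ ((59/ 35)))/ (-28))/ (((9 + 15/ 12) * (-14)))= -42843/ 4044568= -0.01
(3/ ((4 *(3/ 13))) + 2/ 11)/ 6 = 0.57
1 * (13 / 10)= 13 / 10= 1.30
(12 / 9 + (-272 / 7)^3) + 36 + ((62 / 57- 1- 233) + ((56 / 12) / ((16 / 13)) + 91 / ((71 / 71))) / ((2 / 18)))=-3024512675 / 52136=-58011.98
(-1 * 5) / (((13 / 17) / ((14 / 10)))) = -9.15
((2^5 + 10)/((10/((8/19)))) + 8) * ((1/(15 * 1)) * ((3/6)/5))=464/7125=0.07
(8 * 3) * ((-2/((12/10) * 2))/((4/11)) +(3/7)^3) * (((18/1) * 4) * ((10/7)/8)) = -682.85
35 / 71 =0.49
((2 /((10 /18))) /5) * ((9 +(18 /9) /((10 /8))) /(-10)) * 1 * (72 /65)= -34344 /40625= -0.85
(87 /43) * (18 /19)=1566 /817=1.92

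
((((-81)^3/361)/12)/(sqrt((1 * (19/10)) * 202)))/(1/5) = -885735 * sqrt(9595)/2771036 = -31.31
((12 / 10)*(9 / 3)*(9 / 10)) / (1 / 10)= 162 / 5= 32.40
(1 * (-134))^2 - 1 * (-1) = 17957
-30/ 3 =-10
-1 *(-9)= 9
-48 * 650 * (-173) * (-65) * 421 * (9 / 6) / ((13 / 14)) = -238600908000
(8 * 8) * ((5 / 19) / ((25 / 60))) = 768 / 19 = 40.42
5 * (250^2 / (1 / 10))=3125000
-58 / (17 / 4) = -232 / 17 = -13.65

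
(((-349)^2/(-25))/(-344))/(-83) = -121801/713800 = -0.17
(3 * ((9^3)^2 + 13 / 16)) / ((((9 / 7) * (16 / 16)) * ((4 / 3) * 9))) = 59521483 / 576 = 103335.91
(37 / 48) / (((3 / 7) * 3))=259 / 432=0.60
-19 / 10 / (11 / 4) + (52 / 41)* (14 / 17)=0.35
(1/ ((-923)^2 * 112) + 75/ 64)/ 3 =0.39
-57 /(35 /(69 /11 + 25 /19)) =-4758 /385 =-12.36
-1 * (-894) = 894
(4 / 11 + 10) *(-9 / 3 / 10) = -171 / 55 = -3.11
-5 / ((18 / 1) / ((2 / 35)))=-1 / 63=-0.02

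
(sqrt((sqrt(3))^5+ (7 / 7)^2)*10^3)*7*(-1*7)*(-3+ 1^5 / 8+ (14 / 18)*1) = 924875*sqrt(1+ 9*sqrt(3)) / 9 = 418546.32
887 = 887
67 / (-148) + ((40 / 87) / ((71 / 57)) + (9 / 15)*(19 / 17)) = 15204519 / 25902220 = 0.59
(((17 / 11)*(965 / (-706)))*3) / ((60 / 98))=-160769 / 15532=-10.35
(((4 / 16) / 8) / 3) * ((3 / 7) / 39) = 1 / 8736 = 0.00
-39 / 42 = -13 / 14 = -0.93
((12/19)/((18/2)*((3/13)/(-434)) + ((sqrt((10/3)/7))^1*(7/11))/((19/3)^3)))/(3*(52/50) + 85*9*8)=-2726432608900/109989530413461-203879876200*sqrt(210)/329968591240383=-0.03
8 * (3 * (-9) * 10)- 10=-2170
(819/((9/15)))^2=1863225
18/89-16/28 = -230/623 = -0.37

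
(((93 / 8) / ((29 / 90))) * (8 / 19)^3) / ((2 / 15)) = 4017600 / 198911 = 20.20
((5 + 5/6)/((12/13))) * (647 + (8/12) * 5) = 887705/216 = 4109.75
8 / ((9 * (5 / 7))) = 56 / 45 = 1.24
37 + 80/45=349/9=38.78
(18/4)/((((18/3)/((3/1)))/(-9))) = -81/4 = -20.25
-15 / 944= -0.02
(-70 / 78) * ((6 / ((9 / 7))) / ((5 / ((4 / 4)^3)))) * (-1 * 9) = 98 / 13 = 7.54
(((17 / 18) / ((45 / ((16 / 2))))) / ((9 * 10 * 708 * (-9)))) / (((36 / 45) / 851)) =-14467 / 46451880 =-0.00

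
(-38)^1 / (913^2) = -0.00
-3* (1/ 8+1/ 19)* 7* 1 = -567/ 152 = -3.73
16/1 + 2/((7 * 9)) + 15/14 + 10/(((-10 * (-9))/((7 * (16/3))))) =8033/378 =21.25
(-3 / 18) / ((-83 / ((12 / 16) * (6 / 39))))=1 / 4316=0.00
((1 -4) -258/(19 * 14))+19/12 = -3809/1596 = -2.39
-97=-97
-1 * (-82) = 82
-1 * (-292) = 292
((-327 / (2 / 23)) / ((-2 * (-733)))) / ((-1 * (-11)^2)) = 7521 / 354772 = 0.02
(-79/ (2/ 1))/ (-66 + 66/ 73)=5767/ 9504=0.61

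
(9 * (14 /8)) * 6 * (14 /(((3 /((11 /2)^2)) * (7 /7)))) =53361 /4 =13340.25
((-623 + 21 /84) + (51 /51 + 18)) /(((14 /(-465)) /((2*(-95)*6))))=-45721125 /2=-22860562.50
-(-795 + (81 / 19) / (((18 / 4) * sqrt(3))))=795 - 6 * sqrt(3) / 19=794.45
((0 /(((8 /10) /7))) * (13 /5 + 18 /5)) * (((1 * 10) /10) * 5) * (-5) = 0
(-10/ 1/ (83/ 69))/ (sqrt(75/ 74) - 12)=1150 *sqrt(222)/ 292741+ 204240/ 292741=0.76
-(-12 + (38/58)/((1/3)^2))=177/29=6.10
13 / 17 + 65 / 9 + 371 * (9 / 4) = 842.74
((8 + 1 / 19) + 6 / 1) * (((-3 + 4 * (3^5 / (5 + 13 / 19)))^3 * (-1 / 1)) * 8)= -10128125952 / 19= -533059260.63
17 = 17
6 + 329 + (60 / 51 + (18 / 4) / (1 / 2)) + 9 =354.18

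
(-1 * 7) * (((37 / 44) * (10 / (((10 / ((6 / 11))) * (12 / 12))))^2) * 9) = -20979 / 1331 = -15.76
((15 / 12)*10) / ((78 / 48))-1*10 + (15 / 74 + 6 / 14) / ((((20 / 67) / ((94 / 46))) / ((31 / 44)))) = 100448769 / 136296160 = 0.74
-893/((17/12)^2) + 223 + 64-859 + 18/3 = -292166/289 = -1010.96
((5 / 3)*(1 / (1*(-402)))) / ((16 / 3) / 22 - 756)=11 / 2005176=0.00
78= 78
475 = 475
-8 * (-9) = 72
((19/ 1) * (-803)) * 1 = -15257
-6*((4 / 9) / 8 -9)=161 / 3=53.67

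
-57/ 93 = -19/ 31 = -0.61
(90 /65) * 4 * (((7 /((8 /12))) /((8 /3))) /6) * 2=189 /26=7.27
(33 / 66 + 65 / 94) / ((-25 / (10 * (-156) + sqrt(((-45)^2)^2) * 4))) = -73248 / 235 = -311.69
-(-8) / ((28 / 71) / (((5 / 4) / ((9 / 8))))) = 1420 / 63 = 22.54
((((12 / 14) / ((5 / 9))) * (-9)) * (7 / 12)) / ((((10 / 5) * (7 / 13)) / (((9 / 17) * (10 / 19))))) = -9477 / 4522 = -2.10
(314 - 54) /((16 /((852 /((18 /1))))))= 769.17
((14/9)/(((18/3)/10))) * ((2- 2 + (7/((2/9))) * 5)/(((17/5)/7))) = 42875/51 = 840.69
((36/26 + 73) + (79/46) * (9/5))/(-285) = -231653/852150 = -0.27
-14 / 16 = -7 / 8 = -0.88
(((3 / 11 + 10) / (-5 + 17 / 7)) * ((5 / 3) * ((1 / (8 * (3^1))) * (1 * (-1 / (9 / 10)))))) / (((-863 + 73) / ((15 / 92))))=-0.00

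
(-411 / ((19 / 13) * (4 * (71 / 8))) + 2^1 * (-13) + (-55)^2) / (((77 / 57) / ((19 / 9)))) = 6969485 / 1491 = 4674.37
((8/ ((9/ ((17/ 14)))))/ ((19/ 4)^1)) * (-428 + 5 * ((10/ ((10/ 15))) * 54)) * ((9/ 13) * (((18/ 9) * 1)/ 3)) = 379.87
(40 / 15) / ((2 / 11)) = 44 / 3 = 14.67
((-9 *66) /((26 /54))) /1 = -1233.69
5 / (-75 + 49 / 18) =-90 / 1301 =-0.07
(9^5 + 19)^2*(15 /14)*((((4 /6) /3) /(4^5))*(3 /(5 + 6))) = 1090321445 /4928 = 221250.29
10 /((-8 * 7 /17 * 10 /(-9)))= 153 /56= 2.73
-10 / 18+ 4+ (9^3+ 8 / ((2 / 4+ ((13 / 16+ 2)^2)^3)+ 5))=55347905702848 / 75564362817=732.46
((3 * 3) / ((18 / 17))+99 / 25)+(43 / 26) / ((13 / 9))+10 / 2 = 18.60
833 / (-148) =-833 / 148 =-5.63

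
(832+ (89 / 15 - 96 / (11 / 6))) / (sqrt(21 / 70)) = 129619*sqrt(30) / 495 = 1434.25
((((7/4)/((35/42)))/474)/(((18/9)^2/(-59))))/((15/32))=-826/5925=-0.14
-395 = -395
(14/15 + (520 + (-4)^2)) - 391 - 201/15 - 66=998/15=66.53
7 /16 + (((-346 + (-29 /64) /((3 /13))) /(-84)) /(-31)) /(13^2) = 36899575 /84494592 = 0.44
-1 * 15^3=-3375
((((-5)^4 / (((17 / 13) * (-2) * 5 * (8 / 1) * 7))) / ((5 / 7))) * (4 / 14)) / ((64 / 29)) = -9425 / 60928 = -0.15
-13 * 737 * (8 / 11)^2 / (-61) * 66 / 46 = 167232 / 1403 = 119.20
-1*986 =-986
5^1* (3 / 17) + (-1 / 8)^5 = 491503 / 557056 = 0.88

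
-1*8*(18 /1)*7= -1008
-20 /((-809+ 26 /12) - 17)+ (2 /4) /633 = 156863 /6257838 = 0.03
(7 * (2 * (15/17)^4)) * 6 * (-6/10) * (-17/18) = 141750/4913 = 28.85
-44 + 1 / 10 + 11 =-329 / 10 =-32.90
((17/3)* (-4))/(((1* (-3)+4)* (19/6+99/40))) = -4.02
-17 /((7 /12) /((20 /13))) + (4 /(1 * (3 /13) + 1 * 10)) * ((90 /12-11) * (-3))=-70422 /1729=-40.73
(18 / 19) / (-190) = -9 / 1805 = -0.00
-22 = -22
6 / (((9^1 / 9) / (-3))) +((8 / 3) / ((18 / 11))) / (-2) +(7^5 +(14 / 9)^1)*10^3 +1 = 453830519 / 27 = 16808537.74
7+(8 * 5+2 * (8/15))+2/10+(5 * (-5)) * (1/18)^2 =48.19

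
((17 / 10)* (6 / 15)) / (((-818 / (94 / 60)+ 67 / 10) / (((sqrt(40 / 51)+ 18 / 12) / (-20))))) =47* sqrt(510) / 18168825+ 2397 / 24225100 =0.00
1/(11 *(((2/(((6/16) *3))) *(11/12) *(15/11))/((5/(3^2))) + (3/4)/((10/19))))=0.02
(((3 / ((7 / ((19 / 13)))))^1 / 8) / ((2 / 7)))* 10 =285 / 104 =2.74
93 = 93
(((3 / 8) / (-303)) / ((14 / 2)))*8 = -1 / 707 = -0.00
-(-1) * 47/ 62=47/ 62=0.76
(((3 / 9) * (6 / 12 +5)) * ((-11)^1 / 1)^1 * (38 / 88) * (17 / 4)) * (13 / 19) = -25.32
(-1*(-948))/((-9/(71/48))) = -5609/36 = -155.81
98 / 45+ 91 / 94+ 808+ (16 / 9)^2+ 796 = 61304363 / 38070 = 1610.31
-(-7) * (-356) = -2492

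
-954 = -954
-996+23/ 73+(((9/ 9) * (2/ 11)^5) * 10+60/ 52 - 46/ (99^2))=-12312158594504/ 12379829319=-994.53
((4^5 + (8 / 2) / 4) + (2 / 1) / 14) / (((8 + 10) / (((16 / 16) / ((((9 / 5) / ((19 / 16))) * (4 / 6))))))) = 28405 / 504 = 56.36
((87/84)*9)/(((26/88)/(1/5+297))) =4266306/455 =9376.50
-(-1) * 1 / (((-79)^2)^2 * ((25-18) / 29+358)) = 29 / 404652391509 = 0.00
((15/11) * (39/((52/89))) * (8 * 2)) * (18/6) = 48060/11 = 4369.09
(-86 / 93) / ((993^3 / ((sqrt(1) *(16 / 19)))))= -1376 / 1730152142919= -0.00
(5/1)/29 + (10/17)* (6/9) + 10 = 10.56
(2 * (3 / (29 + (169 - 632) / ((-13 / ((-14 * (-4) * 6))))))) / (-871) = -6 / 10448315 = -0.00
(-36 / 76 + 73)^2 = 1898884 / 361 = 5260.07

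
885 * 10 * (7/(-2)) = -30975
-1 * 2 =-2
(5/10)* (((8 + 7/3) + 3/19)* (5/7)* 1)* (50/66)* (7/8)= 37375/15048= 2.48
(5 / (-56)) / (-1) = 5 / 56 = 0.09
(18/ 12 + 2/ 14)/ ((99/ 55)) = 115/ 126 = 0.91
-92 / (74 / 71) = -3266 / 37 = -88.27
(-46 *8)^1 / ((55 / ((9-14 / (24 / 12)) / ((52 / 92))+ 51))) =-260912 / 715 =-364.91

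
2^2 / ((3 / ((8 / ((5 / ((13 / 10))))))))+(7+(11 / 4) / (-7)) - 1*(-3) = 12.38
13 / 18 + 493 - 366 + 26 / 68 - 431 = -46343 / 153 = -302.90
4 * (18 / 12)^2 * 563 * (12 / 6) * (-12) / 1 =-121608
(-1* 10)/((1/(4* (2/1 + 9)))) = -440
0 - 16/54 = -8/27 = -0.30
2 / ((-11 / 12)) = -24 / 11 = -2.18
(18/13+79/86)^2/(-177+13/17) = -112720625/3744772304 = -0.03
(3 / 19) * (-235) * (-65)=45825 / 19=2411.84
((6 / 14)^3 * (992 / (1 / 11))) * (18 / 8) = 662904 / 343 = 1932.66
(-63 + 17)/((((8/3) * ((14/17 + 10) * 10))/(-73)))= 3723/320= 11.63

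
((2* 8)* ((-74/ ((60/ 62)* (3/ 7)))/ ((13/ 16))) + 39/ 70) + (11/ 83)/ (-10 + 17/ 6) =-102685570777/ 29230110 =-3513.01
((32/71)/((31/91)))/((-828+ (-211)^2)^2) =224/323221632773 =0.00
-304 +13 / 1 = -291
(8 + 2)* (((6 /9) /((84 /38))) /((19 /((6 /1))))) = 20 /21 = 0.95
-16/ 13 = -1.23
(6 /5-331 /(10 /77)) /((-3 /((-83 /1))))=-422885 /6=-70480.83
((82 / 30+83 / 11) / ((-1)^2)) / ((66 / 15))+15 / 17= 19861 / 6171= 3.22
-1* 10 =-10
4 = 4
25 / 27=0.93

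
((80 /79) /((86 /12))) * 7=3360 /3397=0.99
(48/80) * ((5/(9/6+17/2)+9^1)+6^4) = 7833/10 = 783.30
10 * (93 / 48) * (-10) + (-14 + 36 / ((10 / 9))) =-3507 / 20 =-175.35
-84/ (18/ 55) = -770/ 3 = -256.67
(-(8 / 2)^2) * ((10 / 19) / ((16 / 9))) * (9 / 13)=-810 / 247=-3.28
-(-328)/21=328/21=15.62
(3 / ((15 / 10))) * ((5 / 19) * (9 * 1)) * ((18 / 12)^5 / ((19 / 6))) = 32805 / 2888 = 11.36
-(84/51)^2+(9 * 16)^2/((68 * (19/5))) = 425744/5491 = 77.53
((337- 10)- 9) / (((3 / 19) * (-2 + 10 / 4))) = 4028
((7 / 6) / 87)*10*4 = 140 / 261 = 0.54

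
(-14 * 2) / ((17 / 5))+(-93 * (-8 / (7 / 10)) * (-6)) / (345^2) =-2608964 / 314755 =-8.29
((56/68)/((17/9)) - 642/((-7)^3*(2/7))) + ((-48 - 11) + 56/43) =-30878892/608923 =-50.71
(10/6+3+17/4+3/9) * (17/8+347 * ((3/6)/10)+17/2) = 41403/160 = 258.77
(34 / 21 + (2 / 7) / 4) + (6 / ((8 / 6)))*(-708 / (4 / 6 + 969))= -194897 / 122178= -1.60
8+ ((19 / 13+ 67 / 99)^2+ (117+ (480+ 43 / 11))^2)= 598121981356 / 1656369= 361104.31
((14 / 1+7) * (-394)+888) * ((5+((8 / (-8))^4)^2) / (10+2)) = -3693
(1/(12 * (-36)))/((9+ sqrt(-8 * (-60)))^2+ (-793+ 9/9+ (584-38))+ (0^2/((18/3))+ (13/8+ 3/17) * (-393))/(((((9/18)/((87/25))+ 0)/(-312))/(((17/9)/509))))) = -12997699295/33658504574862096+ 6477025 * sqrt(30)/1402437690619254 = -0.00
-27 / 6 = -4.50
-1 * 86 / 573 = -86 / 573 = -0.15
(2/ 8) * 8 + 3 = 5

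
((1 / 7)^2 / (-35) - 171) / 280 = -146633 / 240100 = -0.61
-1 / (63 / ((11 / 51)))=-11 / 3213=-0.00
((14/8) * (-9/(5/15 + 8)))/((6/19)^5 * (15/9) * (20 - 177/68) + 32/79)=-628500780873/164979853600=-3.81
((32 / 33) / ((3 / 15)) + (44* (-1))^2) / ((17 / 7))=448336 / 561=799.17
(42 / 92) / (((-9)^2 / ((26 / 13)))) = 7 / 621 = 0.01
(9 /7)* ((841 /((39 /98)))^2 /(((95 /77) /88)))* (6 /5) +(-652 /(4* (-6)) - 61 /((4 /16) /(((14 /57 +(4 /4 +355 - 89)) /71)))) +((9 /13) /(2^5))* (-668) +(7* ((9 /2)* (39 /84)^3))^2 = 330568648255572094042439 /672623469772800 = 491461661.85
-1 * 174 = -174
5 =5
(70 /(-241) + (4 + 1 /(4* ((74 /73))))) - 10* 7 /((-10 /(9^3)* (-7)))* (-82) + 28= 4266603033 /71336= 59809.96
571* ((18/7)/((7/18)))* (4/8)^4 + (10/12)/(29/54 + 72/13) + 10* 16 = 66225115/167188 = 396.11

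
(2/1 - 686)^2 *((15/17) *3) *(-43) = -905301360/17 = -53253021.18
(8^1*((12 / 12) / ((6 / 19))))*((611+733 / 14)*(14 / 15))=705812 / 45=15684.71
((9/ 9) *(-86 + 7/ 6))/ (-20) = 509/ 120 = 4.24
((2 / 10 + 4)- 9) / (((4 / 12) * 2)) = -36 / 5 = -7.20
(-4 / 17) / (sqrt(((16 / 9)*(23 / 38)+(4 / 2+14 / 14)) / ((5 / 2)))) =-6*sqrt(132430) / 11849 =-0.18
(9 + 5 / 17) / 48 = 79 / 408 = 0.19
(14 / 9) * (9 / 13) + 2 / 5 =96 / 65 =1.48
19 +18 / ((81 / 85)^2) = 28301 / 729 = 38.82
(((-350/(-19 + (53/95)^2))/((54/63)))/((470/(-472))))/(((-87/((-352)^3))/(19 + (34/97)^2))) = -2047479826988130304000/9733731979599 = -210348901.25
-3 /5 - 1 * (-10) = 47 /5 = 9.40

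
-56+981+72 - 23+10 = 984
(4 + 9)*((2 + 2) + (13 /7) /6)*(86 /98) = 101179 /2058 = 49.16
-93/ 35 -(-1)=-58/ 35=-1.66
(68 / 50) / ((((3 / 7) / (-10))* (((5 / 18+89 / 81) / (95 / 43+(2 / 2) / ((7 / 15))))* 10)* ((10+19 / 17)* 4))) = -75718 / 335615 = -0.23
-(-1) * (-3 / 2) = -3 / 2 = -1.50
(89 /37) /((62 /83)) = 7387 /2294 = 3.22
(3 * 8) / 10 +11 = 67 / 5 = 13.40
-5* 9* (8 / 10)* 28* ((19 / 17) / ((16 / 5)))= -5985 / 17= -352.06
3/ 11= 0.27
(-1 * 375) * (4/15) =-100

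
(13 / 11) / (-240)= -13 / 2640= -0.00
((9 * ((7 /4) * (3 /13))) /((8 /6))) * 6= 1701 /104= 16.36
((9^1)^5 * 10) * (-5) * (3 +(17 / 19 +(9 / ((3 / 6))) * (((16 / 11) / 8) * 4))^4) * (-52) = 11208182912754323277600 / 1908029761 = 5874218076598.61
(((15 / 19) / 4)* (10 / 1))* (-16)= -600 / 19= -31.58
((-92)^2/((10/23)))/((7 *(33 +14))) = 97336/1645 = 59.17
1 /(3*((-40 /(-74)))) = 37 /60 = 0.62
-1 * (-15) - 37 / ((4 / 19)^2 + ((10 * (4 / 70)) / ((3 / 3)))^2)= -556093 / 6560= -84.77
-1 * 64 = -64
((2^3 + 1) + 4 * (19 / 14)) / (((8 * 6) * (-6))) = -101 / 2016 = -0.05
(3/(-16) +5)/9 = 77/144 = 0.53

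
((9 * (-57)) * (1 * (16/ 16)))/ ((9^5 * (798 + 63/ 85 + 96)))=-1615/ 166327911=-0.00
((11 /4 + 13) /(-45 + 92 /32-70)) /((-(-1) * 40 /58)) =-609 /2990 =-0.20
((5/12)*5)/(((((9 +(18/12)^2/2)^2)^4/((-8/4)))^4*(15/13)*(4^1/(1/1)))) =5149830563427181943580356771840/106111661199647248543687855752712667991103904330482569981872649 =0.00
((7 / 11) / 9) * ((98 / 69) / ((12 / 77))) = 2401 / 3726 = 0.64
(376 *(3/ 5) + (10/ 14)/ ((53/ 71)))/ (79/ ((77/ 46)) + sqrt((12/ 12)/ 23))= 386390642726/ 80488730635 - 355962761 *sqrt(23)/ 80488730635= 4.78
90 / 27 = 10 / 3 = 3.33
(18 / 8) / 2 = 9 / 8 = 1.12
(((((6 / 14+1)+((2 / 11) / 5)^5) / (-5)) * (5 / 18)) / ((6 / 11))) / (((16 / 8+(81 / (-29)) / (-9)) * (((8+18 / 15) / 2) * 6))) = -8108470847 / 3553480507500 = -0.00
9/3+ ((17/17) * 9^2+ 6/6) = 85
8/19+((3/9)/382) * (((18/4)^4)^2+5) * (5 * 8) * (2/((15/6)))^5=13089457304/6804375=1923.68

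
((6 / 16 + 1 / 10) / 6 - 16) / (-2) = 3821 / 480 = 7.96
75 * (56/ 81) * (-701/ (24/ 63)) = -858725/ 9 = -95413.89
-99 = -99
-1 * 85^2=-7225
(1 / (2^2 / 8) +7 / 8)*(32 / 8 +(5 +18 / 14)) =29.57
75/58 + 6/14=699/406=1.72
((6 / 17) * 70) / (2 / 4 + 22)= 56 / 51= 1.10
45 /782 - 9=-6993 /782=-8.94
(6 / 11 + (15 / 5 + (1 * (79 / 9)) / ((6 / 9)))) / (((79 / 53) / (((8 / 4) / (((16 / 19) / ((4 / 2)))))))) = 1110721 / 20856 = 53.26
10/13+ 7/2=111/26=4.27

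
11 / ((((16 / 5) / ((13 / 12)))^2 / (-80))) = -232375 / 2304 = -100.86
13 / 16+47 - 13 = 557 / 16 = 34.81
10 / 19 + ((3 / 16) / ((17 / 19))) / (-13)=34277 / 67184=0.51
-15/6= -5/2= -2.50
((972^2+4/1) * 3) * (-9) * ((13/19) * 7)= -2321344116/19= -122176006.11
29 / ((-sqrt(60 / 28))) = -29 * sqrt(105) / 15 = -19.81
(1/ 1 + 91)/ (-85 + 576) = 92/ 491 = 0.19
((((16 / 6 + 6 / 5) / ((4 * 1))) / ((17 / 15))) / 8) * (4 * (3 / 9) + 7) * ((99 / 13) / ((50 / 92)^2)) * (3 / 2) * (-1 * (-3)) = 4556277 / 44200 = 103.08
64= 64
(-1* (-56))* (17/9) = 952/9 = 105.78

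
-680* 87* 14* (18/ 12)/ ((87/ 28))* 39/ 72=-216580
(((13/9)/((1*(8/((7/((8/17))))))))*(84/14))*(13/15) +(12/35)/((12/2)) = 141353/10080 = 14.02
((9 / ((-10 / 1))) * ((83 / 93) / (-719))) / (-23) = -249 / 5126470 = -0.00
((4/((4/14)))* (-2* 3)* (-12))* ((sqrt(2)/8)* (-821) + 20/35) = 576 - 103446* sqrt(2) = -145718.74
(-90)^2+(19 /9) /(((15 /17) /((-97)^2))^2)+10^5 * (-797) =324738184471 /2025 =160364535.54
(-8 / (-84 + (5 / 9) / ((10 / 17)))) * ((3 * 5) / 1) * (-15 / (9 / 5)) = -3600 / 299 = -12.04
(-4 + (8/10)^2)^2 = 7056/625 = 11.29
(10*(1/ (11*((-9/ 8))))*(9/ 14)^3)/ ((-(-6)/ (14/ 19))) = -270/ 10241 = -0.03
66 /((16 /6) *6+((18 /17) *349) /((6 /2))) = 561 /1183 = 0.47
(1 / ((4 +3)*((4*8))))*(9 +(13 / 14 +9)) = 265 / 3136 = 0.08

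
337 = 337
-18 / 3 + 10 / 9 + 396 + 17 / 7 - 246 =9295 / 63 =147.54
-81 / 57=-27 / 19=-1.42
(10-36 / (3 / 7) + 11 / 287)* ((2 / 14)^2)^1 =-21227 / 14063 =-1.51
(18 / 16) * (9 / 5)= 81 / 40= 2.02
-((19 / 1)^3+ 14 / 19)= -130335 / 19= -6859.74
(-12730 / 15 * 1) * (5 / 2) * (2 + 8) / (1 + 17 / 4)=-254600 / 63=-4041.27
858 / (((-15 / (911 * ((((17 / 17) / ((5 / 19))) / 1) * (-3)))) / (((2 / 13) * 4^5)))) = 2339622912 / 25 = 93584916.48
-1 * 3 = -3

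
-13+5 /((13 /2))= -159 /13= -12.23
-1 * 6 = -6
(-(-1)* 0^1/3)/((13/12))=0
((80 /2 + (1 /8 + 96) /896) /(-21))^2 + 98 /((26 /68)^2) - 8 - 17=648.99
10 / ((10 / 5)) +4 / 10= 27 / 5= 5.40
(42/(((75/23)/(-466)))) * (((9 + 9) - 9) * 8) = -10803744/25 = -432149.76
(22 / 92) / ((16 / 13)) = 143 / 736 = 0.19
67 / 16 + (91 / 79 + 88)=117981 / 1264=93.34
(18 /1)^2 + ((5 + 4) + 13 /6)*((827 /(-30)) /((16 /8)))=61231 /360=170.09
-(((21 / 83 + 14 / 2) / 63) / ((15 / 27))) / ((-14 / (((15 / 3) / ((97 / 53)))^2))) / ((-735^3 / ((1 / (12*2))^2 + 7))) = -487133971 / 250054167613924800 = -0.00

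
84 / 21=4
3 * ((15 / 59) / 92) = 45 / 5428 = 0.01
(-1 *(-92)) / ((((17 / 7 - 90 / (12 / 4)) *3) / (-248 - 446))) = 446936 / 579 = 771.91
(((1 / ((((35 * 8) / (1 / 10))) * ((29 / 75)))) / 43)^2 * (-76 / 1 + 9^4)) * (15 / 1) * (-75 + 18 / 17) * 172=-1100472075 / 1927921856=-0.57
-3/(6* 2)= -1/4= -0.25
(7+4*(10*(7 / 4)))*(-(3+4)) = -539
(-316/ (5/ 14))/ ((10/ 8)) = -17696/ 25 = -707.84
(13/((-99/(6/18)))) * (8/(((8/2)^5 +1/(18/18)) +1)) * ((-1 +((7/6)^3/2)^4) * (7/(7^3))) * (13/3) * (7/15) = 709368379915/83577496840814592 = 0.00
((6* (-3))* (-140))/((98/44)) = 7920/7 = 1131.43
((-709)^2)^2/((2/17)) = 4295699191937/2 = 2147849595968.50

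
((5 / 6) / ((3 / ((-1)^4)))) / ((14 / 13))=65 / 252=0.26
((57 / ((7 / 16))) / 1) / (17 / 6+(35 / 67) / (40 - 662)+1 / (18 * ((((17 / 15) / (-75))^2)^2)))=9523069765344 / 77879511969174853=0.00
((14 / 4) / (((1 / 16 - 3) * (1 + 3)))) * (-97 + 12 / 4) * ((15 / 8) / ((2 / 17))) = 1785 / 4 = 446.25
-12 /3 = -4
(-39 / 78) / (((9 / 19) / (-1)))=19 / 18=1.06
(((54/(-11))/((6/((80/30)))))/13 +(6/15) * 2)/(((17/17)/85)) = 7684/143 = 53.73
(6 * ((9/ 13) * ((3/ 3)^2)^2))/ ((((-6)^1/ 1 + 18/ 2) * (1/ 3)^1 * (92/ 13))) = 27/ 46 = 0.59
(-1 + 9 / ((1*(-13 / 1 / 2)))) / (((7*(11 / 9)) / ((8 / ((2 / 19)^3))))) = -1913661 / 1001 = -1911.75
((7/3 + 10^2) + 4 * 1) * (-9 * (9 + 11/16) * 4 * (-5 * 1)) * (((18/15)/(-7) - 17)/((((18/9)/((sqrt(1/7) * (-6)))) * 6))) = 89149335 * sqrt(7)/392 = 601701.45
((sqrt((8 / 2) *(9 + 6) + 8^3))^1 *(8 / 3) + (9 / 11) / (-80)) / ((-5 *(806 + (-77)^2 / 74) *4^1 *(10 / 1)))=333 / 5770424000 - 148 *sqrt(143) / 4917975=-0.00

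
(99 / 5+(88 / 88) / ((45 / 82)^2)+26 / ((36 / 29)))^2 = 31849042369 / 16402500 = 1941.72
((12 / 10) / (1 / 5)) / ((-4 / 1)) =-3 / 2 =-1.50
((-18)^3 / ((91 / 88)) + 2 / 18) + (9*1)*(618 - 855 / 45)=-203624 / 819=-248.63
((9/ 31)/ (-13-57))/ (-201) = 3/ 145390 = 0.00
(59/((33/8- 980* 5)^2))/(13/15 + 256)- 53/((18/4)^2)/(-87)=0.03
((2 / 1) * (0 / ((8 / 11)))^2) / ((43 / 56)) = 0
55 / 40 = 1.38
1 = 1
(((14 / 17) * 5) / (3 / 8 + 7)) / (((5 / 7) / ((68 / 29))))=3136 / 1711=1.83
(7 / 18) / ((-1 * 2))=-7 / 36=-0.19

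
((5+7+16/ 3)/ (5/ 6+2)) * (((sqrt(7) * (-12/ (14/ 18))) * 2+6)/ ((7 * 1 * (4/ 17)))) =156/ 7 -5616 * sqrt(7)/ 49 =-280.95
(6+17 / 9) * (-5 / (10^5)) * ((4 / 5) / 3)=-71 / 675000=-0.00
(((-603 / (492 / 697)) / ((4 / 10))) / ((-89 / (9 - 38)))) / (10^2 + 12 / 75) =-12386625 / 1782848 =-6.95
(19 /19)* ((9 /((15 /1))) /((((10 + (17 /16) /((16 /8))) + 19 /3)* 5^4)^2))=27648 /5119455078125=0.00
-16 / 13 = -1.23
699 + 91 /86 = 60205 /86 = 700.06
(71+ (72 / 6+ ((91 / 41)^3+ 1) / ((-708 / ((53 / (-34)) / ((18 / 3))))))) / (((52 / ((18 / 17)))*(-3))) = -68854884621 / 122217884984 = -0.56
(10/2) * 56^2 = 15680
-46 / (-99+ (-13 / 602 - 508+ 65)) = 27692 / 326297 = 0.08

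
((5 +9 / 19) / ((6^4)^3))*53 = 689 / 5169858048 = 0.00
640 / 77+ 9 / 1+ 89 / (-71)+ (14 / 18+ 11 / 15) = 4322306 / 246015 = 17.57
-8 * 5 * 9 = -360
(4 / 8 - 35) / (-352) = 69 / 704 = 0.10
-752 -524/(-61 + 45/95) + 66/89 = -38002608/51175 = -742.60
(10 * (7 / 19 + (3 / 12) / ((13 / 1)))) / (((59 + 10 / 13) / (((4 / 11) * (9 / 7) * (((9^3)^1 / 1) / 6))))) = 1396035 / 378917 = 3.68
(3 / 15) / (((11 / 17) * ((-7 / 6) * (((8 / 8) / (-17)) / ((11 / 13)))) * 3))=578 / 455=1.27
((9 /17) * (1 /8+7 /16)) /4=81 /1088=0.07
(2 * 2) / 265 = 4 / 265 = 0.02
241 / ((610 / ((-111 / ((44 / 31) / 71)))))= -58878951 / 26840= -2193.70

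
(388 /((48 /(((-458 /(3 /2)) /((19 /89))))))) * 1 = -1976957 /171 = -11561.15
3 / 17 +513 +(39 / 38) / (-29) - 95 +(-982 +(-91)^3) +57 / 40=-282558715021 / 374680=-754133.43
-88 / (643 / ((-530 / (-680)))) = -1166 / 10931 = -0.11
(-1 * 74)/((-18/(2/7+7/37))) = 41/21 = 1.95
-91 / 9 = -10.11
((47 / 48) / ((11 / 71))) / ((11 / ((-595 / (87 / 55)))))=-9927575 / 45936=-216.12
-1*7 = -7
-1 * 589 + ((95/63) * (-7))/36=-589.29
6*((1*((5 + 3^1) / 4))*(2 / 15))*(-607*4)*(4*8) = -621568 / 5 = -124313.60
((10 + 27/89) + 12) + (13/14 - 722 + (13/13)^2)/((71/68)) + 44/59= -1739648847/2609747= -666.60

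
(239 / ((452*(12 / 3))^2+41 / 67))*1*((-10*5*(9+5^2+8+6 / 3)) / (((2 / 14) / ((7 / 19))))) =-1726201400 / 4161264651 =-0.41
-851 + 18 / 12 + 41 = -808.50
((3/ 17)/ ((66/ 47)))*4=94/ 187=0.50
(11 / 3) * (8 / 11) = 8 / 3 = 2.67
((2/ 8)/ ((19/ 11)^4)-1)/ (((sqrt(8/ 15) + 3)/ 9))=-205190415/ 66203068 + 4559787*sqrt(30)/ 33101534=-2.34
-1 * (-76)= 76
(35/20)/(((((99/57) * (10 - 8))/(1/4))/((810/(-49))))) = -2565/1232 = -2.08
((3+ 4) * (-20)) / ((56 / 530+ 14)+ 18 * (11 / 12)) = -74200 / 16221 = -4.57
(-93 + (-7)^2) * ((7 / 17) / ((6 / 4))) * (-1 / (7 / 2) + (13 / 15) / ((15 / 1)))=31592 / 11475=2.75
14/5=2.80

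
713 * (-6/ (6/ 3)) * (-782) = 1672698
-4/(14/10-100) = 20/493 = 0.04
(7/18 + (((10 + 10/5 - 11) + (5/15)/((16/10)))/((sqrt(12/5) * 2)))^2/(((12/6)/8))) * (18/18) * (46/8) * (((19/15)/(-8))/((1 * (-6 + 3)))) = 3012241/9953280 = 0.30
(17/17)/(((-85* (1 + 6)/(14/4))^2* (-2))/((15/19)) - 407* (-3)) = -3/215977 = -0.00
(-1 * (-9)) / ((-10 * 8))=-9 / 80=-0.11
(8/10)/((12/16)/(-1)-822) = -16/16455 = -0.00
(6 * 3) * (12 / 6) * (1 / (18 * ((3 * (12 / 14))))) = 7 / 9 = 0.78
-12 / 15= -4 / 5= -0.80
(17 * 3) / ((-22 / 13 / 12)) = -3978 / 11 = -361.64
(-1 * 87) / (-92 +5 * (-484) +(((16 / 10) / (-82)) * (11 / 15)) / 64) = 4280400 / 123590411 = 0.03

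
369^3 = 50243409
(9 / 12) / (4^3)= 3 / 256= 0.01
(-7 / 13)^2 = 49 / 169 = 0.29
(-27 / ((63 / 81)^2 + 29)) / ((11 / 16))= -1.33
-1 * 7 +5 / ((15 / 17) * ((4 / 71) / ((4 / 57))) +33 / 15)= -92689 / 17552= -5.28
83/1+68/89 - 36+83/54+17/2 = 138896/2403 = 57.80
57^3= 185193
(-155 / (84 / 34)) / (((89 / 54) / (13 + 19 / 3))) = -458490 / 623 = -735.94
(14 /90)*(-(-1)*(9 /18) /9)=7 /810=0.01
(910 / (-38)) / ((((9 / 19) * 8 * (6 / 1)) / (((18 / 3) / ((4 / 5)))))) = -2275 / 288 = -7.90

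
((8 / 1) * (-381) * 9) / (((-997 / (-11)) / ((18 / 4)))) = -1357884 / 997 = -1361.97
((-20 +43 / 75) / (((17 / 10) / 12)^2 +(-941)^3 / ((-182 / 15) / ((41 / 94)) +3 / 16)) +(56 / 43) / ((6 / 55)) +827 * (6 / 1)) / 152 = 37877956575448626355249 / 1157523358385238993348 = 32.72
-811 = -811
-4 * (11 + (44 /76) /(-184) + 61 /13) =-713041 /11362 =-62.76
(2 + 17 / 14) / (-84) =-15 / 392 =-0.04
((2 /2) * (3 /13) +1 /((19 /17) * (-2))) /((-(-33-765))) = -107 /394212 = -0.00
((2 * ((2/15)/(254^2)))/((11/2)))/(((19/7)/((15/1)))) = 14/3370961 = 0.00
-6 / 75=-2 / 25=-0.08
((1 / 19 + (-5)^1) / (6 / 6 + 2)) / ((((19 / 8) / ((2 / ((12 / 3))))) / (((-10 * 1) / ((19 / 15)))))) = 18800 / 6859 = 2.74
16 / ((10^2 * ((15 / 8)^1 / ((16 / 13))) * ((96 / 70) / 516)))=39.52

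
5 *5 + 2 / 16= 201 / 8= 25.12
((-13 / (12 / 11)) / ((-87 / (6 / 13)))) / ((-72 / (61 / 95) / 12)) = -671 / 99180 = -0.01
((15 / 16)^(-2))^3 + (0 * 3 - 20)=-211035284 / 11390625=-18.53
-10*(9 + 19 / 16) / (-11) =815 / 88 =9.26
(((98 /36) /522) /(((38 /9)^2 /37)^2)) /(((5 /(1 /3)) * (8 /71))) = 128594277 /9675031040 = 0.01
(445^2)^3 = 7765332671265625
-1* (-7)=7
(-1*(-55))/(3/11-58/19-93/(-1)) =11495/18856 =0.61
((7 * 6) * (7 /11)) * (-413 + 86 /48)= -483581 /44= -10990.48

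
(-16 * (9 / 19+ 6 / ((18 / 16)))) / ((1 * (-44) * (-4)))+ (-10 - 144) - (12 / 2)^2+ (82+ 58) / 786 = -5211587 / 27379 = -190.35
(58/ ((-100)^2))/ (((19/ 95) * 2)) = 29/ 2000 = 0.01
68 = 68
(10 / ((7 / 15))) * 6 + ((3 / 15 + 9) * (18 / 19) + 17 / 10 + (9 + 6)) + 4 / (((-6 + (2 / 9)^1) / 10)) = 2542739 / 17290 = 147.06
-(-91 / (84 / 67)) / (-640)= -871 / 7680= -0.11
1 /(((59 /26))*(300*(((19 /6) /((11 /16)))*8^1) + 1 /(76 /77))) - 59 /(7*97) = -32158199263 /370261669267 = -0.09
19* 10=190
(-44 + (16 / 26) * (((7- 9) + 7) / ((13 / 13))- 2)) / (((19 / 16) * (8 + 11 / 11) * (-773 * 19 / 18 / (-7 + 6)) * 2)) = -8768 / 3627689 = -0.00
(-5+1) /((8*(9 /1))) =-1 /18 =-0.06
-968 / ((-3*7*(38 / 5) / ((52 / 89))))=125840 / 35511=3.54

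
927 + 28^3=22879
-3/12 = -1/4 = -0.25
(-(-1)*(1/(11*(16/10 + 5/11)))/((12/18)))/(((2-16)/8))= -30/791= -0.04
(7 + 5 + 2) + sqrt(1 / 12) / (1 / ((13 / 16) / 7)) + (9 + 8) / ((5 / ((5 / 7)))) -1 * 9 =13 * sqrt(3) / 672 + 52 / 7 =7.46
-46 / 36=-23 / 18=-1.28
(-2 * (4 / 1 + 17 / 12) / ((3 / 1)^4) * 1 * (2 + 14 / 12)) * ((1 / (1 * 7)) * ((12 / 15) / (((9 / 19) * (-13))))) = 361 / 45927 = 0.01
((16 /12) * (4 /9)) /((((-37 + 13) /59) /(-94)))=136.94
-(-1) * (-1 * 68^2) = -4624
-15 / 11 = -1.36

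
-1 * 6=-6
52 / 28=13 / 7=1.86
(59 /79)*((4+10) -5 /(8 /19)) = 1003 /632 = 1.59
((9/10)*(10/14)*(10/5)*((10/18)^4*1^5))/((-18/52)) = -16250/45927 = -0.35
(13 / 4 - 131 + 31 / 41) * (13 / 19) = -270751 / 3116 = -86.89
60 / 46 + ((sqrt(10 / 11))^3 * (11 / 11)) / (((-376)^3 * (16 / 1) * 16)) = 30 / 23 - 5 * sqrt(110) / 823301439488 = 1.30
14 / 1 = 14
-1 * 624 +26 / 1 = -598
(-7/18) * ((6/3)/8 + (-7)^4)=-67235/72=-933.82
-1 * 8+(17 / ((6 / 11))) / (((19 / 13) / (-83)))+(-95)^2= 826165 / 114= 7247.06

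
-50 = -50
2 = 2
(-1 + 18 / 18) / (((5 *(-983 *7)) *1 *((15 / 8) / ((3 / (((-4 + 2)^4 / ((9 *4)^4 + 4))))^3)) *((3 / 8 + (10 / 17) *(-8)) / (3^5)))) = 0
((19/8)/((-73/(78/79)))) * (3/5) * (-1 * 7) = 15561/115340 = 0.13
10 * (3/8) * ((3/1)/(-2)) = -45/8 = -5.62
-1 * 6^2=-36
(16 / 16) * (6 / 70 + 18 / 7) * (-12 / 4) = -7.97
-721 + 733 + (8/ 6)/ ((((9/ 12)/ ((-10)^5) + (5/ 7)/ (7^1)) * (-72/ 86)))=-194847628/ 53996031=-3.61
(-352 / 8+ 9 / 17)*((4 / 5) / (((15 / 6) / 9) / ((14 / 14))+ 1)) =-53208 / 1955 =-27.22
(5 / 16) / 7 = 0.04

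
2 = 2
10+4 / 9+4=130 / 9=14.44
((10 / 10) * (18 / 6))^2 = 9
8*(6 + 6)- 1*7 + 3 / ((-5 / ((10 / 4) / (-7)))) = 1249 / 14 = 89.21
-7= -7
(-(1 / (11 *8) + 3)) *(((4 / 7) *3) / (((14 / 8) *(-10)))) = 159 / 539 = 0.29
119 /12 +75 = 1019 /12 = 84.92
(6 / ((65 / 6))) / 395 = 36 / 25675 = 0.00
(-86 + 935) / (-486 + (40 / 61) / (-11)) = -1.75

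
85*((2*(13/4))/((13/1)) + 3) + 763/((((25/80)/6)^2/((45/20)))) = 31658011/50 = 633160.22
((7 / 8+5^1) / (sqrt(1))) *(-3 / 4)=-141 / 32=-4.41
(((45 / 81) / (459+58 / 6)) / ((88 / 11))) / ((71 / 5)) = 25 / 2395824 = 0.00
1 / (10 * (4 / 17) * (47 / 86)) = 731 / 940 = 0.78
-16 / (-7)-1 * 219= -1517 / 7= -216.71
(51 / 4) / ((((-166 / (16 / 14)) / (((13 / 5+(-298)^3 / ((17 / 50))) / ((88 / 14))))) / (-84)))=-416801560077 / 4565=-91303737.15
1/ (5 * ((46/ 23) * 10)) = 1/ 100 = 0.01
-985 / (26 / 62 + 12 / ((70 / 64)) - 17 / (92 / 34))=-49161350 / 254949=-192.83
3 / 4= 0.75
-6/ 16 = -3/ 8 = -0.38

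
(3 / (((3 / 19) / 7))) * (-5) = -665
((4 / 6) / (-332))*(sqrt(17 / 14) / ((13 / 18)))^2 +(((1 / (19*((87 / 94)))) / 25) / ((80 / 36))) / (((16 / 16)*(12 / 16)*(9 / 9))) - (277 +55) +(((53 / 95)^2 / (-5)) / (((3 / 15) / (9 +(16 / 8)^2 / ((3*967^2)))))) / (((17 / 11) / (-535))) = 3907746404653068348256 / 6127751911081812375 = 637.71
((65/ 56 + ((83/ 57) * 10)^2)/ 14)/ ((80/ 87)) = 224979593/ 13585152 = 16.56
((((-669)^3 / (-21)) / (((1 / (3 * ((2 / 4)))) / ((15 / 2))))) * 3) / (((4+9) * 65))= 2694764781 / 4732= 569476.92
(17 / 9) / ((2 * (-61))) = -17 / 1098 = -0.02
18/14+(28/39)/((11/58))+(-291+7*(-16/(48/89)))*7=-3489081/1001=-3485.60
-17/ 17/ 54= -1/ 54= -0.02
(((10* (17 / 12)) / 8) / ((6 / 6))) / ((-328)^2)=0.00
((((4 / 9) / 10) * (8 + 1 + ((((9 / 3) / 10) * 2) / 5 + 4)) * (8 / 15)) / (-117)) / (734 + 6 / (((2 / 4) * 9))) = -2624 / 725911875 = -0.00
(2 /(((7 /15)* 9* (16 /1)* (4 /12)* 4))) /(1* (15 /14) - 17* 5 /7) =-1 /496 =-0.00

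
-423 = -423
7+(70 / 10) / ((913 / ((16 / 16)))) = 6398 / 913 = 7.01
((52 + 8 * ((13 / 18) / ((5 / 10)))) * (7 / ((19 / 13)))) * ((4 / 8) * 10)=260260 / 171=1521.99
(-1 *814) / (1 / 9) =-7326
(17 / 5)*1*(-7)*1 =-119 / 5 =-23.80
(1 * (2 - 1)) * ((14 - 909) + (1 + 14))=-880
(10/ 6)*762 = 1270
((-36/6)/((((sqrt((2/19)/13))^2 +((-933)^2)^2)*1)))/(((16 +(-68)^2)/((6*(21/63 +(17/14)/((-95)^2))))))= -0.00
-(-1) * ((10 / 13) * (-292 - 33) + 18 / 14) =-1741 / 7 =-248.71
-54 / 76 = -27 / 38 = -0.71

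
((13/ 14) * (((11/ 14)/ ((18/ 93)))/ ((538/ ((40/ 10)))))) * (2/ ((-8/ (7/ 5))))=-4433/ 451920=-0.01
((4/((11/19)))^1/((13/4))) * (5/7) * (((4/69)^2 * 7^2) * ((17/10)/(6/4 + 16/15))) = 413440/2496351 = 0.17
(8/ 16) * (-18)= -9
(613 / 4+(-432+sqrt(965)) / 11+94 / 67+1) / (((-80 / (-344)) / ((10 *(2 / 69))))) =86 *sqrt(965) / 759+4917609 / 33902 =148.57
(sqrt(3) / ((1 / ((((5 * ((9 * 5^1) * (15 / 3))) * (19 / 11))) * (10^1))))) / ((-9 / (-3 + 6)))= -11218.97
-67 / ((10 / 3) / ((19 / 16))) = -23.87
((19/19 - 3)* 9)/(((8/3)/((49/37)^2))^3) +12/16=-2870813319315/656825960704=-4.37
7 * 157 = 1099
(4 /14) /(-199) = -2 /1393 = -0.00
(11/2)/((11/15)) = 15/2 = 7.50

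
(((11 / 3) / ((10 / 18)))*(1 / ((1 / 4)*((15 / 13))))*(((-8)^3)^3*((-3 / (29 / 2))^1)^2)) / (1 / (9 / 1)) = -24874303094784 / 21025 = -1183082192.38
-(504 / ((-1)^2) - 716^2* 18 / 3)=3075432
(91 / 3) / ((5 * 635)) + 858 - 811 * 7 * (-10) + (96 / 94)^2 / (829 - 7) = 166117312538303 / 2882579325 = 57628.01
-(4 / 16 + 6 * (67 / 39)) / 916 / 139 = -549 / 6620848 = -0.00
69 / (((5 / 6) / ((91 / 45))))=4186 / 25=167.44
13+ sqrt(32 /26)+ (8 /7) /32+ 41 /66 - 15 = -0.23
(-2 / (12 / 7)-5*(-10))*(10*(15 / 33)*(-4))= -29300 / 33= -887.88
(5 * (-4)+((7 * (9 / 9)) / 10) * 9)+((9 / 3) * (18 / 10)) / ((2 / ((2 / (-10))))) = -356 / 25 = -14.24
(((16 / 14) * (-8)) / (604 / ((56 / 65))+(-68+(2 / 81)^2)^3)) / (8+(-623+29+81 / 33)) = -397660787365248 / 7962531294350550370859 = -0.00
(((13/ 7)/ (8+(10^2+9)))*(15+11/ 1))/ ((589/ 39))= 338/ 12369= 0.03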